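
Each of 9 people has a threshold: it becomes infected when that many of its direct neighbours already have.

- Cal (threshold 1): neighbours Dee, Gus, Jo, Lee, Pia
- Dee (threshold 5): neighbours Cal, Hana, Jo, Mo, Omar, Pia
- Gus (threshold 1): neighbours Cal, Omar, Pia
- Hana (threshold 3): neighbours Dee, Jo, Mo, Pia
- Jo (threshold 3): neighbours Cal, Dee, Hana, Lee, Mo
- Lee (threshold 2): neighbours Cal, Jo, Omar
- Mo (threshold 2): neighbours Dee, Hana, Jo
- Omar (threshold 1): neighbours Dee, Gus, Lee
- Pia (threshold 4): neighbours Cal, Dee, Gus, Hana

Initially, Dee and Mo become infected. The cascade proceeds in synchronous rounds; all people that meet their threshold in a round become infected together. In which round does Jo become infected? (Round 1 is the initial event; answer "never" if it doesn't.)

Round 1 — Dee, Mo become infected (initial).
Round 2 — checking thresholds:
  Cal: 1 of 5 neighbours ≥ 1, becomes infected.
  Hana: 2 of 4 neighbours < 3, below threshold.
  Jo: 2 of 5 neighbours < 3, below threshold.
  Omar: 1 of 3 neighbours ≥ 1, becomes infected.
  Pia: 1 of 4 neighbours < 4, below threshold.
Round 3 — checking thresholds:
  Gus: 2 of 3 neighbours ≥ 1, becomes infected.
  Hana: 2 of 4 neighbours < 3, below threshold.
  Jo: 3 of 5 neighbours ≥ 3, becomes infected.
  Lee: 2 of 3 neighbours ≥ 2, becomes infected.
  Pia: 2 of 4 neighbours < 4, below threshold.
Round 4 — checking thresholds:
  Hana: 3 of 4 neighbours ≥ 3, becomes infected.
  Pia: 3 of 4 neighbours < 4, below threshold.
Round 5 — checking thresholds:
  Pia: 4 of 4 neighbours ≥ 4, becomes infected.
Round 6 — no new infections; cascade stops.

3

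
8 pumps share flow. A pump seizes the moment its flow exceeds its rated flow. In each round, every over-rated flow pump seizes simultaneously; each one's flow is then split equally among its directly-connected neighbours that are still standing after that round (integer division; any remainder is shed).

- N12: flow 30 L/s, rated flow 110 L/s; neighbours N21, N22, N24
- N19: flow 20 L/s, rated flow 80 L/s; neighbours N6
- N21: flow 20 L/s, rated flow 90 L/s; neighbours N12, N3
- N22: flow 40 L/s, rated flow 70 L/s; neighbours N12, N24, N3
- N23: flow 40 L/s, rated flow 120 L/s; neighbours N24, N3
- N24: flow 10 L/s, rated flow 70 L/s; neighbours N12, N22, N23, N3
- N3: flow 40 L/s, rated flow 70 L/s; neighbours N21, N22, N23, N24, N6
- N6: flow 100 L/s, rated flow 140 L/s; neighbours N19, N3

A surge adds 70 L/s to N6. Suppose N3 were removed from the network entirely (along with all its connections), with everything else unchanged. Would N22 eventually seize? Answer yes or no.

no

With N3 removed:
Round 1 — N6 at 170 > 140. N6 seizes.
  N6 sheds 170 L/s to N19: 170 each.
    N19: 20+170 = 190 > 80
Round 2 — N19 seizes.
  N19 sheds 190 L/s: no online neighbours, lost.
No further seizures.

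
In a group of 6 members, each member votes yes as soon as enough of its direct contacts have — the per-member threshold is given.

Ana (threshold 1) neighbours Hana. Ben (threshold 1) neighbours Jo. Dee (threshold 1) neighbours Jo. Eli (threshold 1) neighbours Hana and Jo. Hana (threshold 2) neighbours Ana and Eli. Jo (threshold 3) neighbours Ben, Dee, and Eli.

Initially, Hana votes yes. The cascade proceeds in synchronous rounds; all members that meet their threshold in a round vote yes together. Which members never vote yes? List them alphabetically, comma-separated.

Ben, Dee, Jo

Round 1 — Hana votes yes (initial).
Round 2 — checking thresholds:
  Ana: 1 of 1 neighbours ≥ 1, votes yes.
  Eli: 1 of 2 neighbours ≥ 1, votes yes.
Round 3 — no new yes votes; cascade stops.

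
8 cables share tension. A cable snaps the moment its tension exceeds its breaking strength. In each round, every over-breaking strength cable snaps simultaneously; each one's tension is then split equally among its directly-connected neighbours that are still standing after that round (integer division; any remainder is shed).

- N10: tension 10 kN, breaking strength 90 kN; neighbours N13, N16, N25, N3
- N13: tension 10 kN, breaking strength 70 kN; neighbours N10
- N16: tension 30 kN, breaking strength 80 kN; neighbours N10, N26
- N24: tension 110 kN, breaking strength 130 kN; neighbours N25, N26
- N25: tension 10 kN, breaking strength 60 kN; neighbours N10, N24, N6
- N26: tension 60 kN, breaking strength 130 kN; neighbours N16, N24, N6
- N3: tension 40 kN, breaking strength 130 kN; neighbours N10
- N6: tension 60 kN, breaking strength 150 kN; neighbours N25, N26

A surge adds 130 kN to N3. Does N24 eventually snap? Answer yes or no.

Round 1 — N3 at 170 > 130. N3 snaps.
  N3 sheds 170 kN to N10: 170 each.
    N10: 10+170 = 180 > 90
Round 2 — N10 snaps.
  N10 sheds 180 kN to N13, N16, N25: 60 each.
    N13: 10+60 = 70 ≤ 70
    N16: 30+60 = 90 > 80
    N25: 10+60 = 70 > 60
Round 3 — N16, N25 snap.
  N16 sheds 90 kN to N26: 90 each.
    N26: 60+90 = 150 > 130
  N25 sheds 70 kN to N24, N6: 35 each.
    N24: 110+35 = 145 > 130
    N6: 60+35 = 95 ≤ 150
Round 4 — N24, N26 snap.
  N24 sheds 145 kN: no online neighbours, lost.
  N26 sheds 150 kN to N6: 150 each.
    N6: 95+150 = 245 > 150
Round 5 — N6 snaps.
  N6 sheds 245 kN: no online neighbours, lost.
No further breaks.

yes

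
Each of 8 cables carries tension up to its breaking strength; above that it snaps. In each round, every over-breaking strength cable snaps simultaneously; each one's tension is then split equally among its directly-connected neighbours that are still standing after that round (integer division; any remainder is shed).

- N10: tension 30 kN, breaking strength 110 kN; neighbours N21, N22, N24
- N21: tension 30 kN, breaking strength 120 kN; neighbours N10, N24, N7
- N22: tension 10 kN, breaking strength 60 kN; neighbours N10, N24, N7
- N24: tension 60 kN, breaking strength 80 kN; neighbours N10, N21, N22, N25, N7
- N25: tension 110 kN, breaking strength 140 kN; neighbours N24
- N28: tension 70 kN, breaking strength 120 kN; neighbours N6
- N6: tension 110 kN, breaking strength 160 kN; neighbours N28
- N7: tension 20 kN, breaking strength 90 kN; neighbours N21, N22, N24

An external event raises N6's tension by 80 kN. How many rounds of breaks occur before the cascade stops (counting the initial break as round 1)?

Round 1 — N6 at 190 > 160. N6 snaps.
  N6 sheds 190 kN to N28: 190 each.
    N28: 70+190 = 260 > 120
Round 2 — N28 snaps.
  N28 sheds 260 kN: no online neighbours, lost.
No further breaks.

2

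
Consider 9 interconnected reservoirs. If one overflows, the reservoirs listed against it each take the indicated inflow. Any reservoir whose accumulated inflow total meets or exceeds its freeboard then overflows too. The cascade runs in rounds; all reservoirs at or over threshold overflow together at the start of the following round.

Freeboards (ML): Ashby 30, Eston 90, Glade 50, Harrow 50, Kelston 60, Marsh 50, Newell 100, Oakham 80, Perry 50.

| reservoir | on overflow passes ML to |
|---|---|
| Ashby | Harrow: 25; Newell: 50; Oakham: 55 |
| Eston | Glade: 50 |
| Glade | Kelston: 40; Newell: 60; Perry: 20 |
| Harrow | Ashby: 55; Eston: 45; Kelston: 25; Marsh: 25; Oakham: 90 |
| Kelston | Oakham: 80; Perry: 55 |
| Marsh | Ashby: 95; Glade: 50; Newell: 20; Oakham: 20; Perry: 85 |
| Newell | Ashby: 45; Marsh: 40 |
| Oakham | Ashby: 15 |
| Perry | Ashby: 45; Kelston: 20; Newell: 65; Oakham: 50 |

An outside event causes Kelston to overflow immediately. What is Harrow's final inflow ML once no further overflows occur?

Round 1 — Kelston overflows (initial).
  Oakham: +80 → 80 ≥ 80
  Perry: +55 → 55 ≥ 50
Round 2 — Oakham, Perry overflow.
  Ashby: +15+45 → 60 ≥ 30
  Newell: +65 → 65 < 100
Round 3 — Ashby overflows.
  Harrow: +25 → 25 < 50
  Newell: +50 → 115 ≥ 100
Round 4 — Newell overflows.
  Marsh: +40 → 40 < 50
No further overflows.

25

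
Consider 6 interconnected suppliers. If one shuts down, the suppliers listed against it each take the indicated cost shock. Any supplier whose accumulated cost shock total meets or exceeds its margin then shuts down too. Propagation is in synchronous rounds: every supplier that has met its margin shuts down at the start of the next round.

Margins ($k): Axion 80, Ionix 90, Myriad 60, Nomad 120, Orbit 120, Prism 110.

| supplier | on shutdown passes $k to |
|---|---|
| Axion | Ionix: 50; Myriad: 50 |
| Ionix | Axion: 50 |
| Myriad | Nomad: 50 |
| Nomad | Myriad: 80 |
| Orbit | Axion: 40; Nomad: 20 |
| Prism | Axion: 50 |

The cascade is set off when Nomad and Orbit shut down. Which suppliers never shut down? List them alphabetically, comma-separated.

Axion, Ionix, Prism

Round 1 — Nomad, Orbit shut down (initial).
  Axion: +40 → 40 < 80
  Myriad: +80 → 80 ≥ 60
Round 2 — Myriad shuts down.
No further shutdowns.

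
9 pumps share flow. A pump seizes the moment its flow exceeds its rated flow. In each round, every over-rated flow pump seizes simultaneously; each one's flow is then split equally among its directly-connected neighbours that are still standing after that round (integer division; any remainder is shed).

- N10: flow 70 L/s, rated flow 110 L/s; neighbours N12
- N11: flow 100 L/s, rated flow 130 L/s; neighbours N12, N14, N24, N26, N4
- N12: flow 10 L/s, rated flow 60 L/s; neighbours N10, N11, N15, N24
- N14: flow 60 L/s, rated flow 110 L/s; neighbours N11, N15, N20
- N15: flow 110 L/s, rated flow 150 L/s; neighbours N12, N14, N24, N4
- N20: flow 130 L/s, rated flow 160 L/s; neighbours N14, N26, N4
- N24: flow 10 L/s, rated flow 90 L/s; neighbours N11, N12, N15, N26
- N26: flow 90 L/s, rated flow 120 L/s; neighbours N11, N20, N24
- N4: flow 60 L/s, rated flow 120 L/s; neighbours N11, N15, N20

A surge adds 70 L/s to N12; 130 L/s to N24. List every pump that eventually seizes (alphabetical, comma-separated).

N11, N12, N14, N15, N20, N24, N26, N4

Round 1 — N12 at 80 > 60; N24 at 140 > 90. N12, N24 seize.
  N12 sheds 80 L/s to N10, N11, N15: 26 each (2 lost).
    N10: 70+26 = 96 ≤ 110
    N11: 100+26 = 126 ≤ 130
    N15: 110+26 = 136 ≤ 150
  N24 sheds 140 L/s to N11, N15, N26: 46 each (2 lost).
    N11: 126+46 = 172 > 130
    N15: 136+46 = 182 > 150
    N26: 90+46 = 136 > 120
Round 2 — N11, N15, N26 seize.
  N11 sheds 172 L/s to N14, N4: 86 each.
    N14: 60+86 = 146 > 110
    N4: 60+86 = 146 > 120
  N15 sheds 182 L/s to N14, N4: 91 each.
    N14: 146+91 = 237 > 110
    N4: 146+91 = 237 > 120
  N26 sheds 136 L/s to N20: 136 each.
    N20: 130+136 = 266 > 160
Round 3 — N14, N20, N4 seize.
  N14 sheds 237 L/s: no online neighbours, lost.
  N20 sheds 266 L/s: no online neighbours, lost.
  N4 sheds 237 L/s: no online neighbours, lost.
No further seizures.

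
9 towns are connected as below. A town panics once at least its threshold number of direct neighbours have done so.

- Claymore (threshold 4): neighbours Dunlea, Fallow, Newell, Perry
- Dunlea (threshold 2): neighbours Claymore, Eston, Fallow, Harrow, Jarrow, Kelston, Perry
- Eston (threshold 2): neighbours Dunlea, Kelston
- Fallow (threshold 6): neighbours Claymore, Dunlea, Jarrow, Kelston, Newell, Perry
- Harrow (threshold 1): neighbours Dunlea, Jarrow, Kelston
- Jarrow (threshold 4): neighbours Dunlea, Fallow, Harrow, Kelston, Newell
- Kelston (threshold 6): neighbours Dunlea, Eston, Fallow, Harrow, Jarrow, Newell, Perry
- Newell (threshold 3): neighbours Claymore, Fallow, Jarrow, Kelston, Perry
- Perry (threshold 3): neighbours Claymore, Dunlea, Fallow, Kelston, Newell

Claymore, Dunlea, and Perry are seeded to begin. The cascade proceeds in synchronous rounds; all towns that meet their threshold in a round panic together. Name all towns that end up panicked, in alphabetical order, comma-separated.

Claymore, Dunlea, Harrow, Perry

Round 1 — Claymore, Dunlea, Perry panic (initial).
Round 2 — checking thresholds:
  Eston: 1 of 2 neighbours < 2, holds.
  Fallow: 3 of 6 neighbours < 6, holds.
  Harrow: 1 of 3 neighbours ≥ 1, panics.
  Jarrow: 1 of 5 neighbours < 4, holds.
  Kelston: 2 of 7 neighbours < 6, holds.
  Newell: 2 of 5 neighbours < 3, holds.
Round 3 — no new panics; cascade stops.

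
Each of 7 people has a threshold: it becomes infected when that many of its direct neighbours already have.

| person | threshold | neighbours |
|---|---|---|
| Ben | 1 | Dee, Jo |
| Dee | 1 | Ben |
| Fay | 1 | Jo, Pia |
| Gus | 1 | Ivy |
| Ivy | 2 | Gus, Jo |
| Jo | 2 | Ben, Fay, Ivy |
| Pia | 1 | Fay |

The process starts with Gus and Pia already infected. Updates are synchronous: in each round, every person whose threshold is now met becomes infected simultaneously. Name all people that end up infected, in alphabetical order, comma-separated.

Fay, Gus, Pia

Round 1 — Gus, Pia become infected (initial).
Round 2 — checking thresholds:
  Fay: 1 of 2 neighbours ≥ 1, becomes infected.
  Ivy: 1 of 2 neighbours < 2, holds.
Round 3 — no new infections; cascade stops.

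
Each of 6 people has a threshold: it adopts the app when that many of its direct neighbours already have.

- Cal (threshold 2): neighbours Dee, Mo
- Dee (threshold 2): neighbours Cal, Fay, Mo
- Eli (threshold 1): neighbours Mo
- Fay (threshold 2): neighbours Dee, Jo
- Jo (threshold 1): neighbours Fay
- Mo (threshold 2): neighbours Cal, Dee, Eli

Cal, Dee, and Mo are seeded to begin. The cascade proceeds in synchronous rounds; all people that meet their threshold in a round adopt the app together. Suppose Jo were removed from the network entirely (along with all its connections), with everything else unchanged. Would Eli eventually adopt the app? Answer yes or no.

yes

With Jo removed:
Round 1 — Cal, Dee, Mo adopt the app (initial).
Round 2 — checking thresholds:
  Eli: 1 of 1 neighbours ≥ 1, adopts the app.
  Fay: 1 of 1 neighbours < 2, not yet.
Round 3 — no new adoptions; cascade stops.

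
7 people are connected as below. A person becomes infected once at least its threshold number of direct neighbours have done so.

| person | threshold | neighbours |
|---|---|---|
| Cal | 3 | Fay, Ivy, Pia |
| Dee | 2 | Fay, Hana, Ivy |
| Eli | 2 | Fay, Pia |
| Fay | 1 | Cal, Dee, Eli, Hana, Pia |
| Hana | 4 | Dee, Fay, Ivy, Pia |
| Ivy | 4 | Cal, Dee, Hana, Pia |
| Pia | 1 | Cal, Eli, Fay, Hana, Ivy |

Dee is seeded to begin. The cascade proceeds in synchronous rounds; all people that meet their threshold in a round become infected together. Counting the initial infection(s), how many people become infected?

Round 1 — Dee becomes infected (initial).
Round 2 — checking thresholds:
  Fay: 1 of 5 neighbours ≥ 1, becomes infected.
  Hana: 1 of 4 neighbours < 4, below threshold.
  Ivy: 1 of 4 neighbours < 4, below threshold.
Round 3 — checking thresholds:
  Cal: 1 of 3 neighbours < 3, below threshold.
  Eli: 1 of 2 neighbours < 2, below threshold.
  Hana: 2 of 4 neighbours < 4, below threshold.
  Ivy: 1 of 4 neighbours < 4, below threshold.
  Pia: 1 of 5 neighbours ≥ 1, becomes infected.
Round 4 — checking thresholds:
  Cal: 2 of 3 neighbours < 3, below threshold.
  Eli: 2 of 2 neighbours ≥ 2, becomes infected.
  Hana: 3 of 4 neighbours < 4, below threshold.
  Ivy: 2 of 4 neighbours < 4, below threshold.
Round 5 — no new infections; cascade stops.

4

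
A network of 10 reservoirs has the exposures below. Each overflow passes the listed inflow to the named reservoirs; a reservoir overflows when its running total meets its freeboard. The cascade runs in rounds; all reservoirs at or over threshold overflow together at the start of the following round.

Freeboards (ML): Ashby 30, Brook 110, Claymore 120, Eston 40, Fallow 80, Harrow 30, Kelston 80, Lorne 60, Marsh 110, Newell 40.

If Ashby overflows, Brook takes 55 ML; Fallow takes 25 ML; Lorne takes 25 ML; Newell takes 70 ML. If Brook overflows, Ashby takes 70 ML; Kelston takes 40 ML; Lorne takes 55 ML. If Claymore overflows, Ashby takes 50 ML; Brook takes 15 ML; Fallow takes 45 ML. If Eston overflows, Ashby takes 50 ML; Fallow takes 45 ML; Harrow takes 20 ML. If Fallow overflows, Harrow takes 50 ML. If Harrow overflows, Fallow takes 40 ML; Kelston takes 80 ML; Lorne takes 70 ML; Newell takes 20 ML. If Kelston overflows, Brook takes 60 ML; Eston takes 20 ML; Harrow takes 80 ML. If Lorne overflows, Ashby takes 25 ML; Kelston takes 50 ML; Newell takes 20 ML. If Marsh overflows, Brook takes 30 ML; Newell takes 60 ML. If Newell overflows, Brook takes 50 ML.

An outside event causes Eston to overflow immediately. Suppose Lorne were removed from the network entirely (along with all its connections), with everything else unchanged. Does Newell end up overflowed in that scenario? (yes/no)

With Lorne removed:
Round 1 — Eston overflows (initial).
  Ashby: +50 → 50 ≥ 30
  Fallow: +45 → 45 < 80
  Harrow: +20 → 20 < 30
Round 2 — Ashby overflows.
  Brook: +55 → 55 < 110
  Fallow: +25 → 70 < 80
  Newell: +70 → 70 ≥ 40
Round 3 — Newell overflows.
  Brook: +50 → 105 < 110
No further overflows.

yes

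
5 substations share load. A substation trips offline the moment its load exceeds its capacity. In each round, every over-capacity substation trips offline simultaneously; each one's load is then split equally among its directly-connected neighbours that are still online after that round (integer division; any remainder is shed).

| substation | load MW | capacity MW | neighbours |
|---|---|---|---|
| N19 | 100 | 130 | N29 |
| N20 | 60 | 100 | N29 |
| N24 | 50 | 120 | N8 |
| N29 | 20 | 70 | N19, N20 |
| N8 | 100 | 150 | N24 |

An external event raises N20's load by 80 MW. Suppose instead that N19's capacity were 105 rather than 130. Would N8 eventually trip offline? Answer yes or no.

no

With N19's capacity at 105:
Round 1 — N20 at 140 > 100. N20 trips offline.
  N20 sheds 140 MW to N29: 140 each.
    N29: 20+140 = 160 > 70
Round 2 — N29 trips offline.
  N29 sheds 160 MW to N19: 160 each.
    N19: 100+160 = 260 > 105
Round 3 — N19 trips offline.
  N19 sheds 260 MW: no online neighbours, lost.
No further trips.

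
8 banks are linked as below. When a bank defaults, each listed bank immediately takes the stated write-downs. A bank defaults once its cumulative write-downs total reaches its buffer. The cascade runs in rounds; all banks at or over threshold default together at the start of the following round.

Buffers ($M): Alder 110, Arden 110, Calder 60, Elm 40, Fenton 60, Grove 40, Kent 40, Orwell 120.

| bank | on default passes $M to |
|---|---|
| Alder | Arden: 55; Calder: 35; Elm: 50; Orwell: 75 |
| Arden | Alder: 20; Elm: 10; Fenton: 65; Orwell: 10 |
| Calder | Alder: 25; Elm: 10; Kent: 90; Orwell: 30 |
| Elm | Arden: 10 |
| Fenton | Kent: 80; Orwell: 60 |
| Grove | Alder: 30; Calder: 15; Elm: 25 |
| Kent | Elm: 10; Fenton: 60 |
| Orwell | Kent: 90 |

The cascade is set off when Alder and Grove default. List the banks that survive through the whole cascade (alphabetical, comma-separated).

Arden, Calder, Fenton, Kent, Orwell

Round 1 — Alder, Grove default (initial).
  Arden: +55 → 55 < 110
  Calder: +35+15 → 50 < 60
  Elm: +50+25 → 75 ≥ 40
  Orwell: +75 → 75 < 120
Round 2 — Elm defaults.
  Arden: +10 → 65 < 110
No further defaults.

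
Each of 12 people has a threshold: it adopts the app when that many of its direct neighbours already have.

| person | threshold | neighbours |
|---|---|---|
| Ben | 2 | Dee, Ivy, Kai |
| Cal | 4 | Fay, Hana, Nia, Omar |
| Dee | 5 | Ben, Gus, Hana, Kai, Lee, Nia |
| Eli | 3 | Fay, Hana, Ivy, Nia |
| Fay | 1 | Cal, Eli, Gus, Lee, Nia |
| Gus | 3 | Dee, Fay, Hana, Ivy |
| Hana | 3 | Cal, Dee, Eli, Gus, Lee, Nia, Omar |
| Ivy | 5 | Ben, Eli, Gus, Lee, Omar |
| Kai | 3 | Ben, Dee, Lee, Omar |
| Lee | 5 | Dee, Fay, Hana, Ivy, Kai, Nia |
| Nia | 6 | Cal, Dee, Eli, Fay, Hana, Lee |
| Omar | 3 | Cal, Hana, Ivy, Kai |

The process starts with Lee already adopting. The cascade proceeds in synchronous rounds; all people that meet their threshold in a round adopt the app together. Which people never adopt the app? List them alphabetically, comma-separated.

Round 1 — Lee adopts the app (initial).
Round 2 — checking thresholds:
  Dee: 1 of 6 neighbours < 5, below threshold.
  Fay: 1 of 5 neighbours ≥ 1, adopts the app.
  Hana: 1 of 7 neighbours < 3, below threshold.
  Ivy: 1 of 5 neighbours < 5, below threshold.
  Kai: 1 of 4 neighbours < 3, below threshold.
  Nia: 1 of 6 neighbours < 6, below threshold.
Round 3 — no new adoptions; cascade stops.

Ben, Cal, Dee, Eli, Gus, Hana, Ivy, Kai, Nia, Omar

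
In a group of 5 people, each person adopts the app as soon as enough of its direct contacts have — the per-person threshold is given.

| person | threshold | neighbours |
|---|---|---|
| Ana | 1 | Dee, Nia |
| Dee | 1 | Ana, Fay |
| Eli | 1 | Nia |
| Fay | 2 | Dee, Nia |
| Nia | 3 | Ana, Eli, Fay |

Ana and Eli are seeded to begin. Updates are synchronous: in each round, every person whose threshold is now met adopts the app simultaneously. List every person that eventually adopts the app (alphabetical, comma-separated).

Round 1 — Ana, Eli adopt the app (initial).
Round 2 — checking thresholds:
  Dee: 1 of 2 neighbours ≥ 1, adopts the app.
  Nia: 2 of 3 neighbours < 3, below threshold.
Round 3 — no new adoptions; cascade stops.

Ana, Dee, Eli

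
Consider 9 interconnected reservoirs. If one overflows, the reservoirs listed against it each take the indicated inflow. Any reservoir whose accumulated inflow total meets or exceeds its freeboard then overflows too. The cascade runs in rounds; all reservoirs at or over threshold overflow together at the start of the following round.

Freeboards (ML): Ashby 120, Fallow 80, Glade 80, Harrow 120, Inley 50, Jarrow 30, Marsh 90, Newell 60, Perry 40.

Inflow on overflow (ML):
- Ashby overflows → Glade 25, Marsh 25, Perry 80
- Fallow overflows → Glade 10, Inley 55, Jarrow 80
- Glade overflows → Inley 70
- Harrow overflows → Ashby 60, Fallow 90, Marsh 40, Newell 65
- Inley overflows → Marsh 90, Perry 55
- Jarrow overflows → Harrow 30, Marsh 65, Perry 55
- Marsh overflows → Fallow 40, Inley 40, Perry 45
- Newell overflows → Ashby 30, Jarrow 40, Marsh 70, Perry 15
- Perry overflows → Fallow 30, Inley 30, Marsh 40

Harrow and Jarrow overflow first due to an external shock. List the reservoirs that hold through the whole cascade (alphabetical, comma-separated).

Round 1 — Harrow, Jarrow overflow (initial).
  Ashby: +60 → 60 < 120
  Fallow: +90 → 90 ≥ 80
  Marsh: +40+65 → 105 ≥ 90
  Newell: +65 → 65 ≥ 60
  Perry: +55 → 55 ≥ 40
Round 2 — Fallow, Marsh, Newell, Perry overflow.
  Ashby: +30 → 90 < 120
  Glade: +10 → 10 < 80
  Inley: +55+40+30 → 125 ≥ 50
Round 3 — Inley overflows.
No further overflows.

Ashby, Glade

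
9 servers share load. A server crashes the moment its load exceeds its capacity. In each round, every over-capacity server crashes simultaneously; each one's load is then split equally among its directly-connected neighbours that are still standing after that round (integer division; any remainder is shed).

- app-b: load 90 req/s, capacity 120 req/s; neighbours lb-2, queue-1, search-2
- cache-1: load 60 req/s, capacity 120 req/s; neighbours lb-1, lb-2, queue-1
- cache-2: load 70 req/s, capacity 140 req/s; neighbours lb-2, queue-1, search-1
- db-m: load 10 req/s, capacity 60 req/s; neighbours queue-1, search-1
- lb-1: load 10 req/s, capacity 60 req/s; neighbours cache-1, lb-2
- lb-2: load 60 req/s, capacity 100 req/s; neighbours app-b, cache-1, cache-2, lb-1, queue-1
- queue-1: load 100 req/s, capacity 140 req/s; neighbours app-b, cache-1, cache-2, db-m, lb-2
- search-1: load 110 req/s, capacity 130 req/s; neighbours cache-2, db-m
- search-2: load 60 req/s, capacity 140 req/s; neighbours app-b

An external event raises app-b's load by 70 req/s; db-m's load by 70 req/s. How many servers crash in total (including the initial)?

Round 1 — app-b at 160 > 120; db-m at 80 > 60. app-b, db-m crash.
  app-b sheds 160 req/s to lb-2, queue-1, search-2: 53 each (1 lost).
    lb-2: 60+53 = 113 > 100
    queue-1: 100+53 = 153 > 140
    search-2: 60+53 = 113 ≤ 140
  db-m sheds 80 req/s to queue-1, search-1: 40 each.
    queue-1: 153+40 = 193 > 140
    search-1: 110+40 = 150 > 130
Round 2 — lb-2, queue-1, search-1 crash.
  lb-2 sheds 113 req/s to cache-1, cache-2, lb-1: 37 each (2 lost).
    cache-1: 60+37 = 97 ≤ 120
    cache-2: 70+37 = 107 ≤ 140
    lb-1: 10+37 = 47 ≤ 60
  queue-1 sheds 193 req/s to cache-1, cache-2: 96 each (1 lost).
    cache-1: 97+96 = 193 > 120
    cache-2: 107+96 = 203 > 140
  search-1 sheds 150 req/s to cache-2: 150 each.
    cache-2: 203+150 = 353 > 140
Round 3 — cache-1, cache-2 crash.
  cache-1 sheds 193 req/s to lb-1: 193 each.
    lb-1: 47+193 = 240 > 60
  cache-2 sheds 353 req/s: no online neighbours, lost.
Round 4 — lb-1 crashes.
  lb-1 sheds 240 req/s: no online neighbours, lost.
No further crashes.

8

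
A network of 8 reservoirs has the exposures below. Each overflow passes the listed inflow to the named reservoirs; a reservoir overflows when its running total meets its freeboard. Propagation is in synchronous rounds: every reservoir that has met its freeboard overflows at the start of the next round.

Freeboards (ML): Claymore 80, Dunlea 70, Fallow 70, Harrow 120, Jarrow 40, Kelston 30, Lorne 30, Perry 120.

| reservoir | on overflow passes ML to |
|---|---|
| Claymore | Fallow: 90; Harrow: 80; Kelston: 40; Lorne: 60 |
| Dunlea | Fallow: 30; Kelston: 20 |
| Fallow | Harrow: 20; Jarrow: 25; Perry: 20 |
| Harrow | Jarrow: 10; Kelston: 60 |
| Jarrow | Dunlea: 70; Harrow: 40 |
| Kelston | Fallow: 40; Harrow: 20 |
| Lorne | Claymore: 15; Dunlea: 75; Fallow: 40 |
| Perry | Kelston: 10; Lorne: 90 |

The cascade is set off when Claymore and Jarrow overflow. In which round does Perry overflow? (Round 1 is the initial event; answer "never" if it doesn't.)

Round 1 — Claymore, Jarrow overflow (initial).
  Dunlea: +70 → 70 ≥ 70
  Fallow: +90 → 90 ≥ 70
  Harrow: +80+40 → 120 ≥ 120
  Kelston: +40 → 40 ≥ 30
  Lorne: +60 → 60 ≥ 30
Round 2 — Dunlea, Fallow, Harrow, Kelston, Lorne overflow.
  Perry: +20 → 20 < 120
No further overflows.

never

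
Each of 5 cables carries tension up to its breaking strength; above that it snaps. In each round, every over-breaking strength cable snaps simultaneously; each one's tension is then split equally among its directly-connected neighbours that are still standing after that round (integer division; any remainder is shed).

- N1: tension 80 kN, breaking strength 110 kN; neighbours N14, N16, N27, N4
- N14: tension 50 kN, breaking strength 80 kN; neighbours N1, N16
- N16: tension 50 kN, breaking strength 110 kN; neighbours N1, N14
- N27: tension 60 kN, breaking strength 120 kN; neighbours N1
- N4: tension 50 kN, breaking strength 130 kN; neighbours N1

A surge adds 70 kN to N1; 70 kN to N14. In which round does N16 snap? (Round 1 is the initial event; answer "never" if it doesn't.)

Round 1 — N1 at 150 > 110; N14 at 120 > 80. N1, N14 snap.
  N1 sheds 150 kN to N16, N27, N4: 50 each.
    N16: 50+50 = 100 ≤ 110
    N27: 60+50 = 110 ≤ 120
    N4: 50+50 = 100 ≤ 130
  N14 sheds 120 kN to N16: 120 each.
    N16: 100+120 = 220 > 110
Round 2 — N16 snaps.
  N16 sheds 220 kN: no online neighbours, lost.
No further breaks.

2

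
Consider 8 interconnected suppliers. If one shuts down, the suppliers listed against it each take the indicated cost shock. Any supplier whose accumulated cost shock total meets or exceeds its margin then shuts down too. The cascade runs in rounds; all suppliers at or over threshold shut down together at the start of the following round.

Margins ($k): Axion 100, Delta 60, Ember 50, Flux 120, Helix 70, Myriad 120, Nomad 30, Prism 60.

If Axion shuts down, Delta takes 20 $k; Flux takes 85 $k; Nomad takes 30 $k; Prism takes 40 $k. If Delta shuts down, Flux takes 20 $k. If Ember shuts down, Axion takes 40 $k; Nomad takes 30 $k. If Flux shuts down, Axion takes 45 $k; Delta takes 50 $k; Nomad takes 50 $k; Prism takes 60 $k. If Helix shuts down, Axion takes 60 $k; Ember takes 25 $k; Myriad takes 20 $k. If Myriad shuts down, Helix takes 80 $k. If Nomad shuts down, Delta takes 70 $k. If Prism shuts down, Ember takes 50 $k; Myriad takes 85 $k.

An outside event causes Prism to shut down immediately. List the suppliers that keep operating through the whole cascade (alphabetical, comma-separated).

Axion, Flux, Helix, Myriad

Round 1 — Prism shuts down (initial).
  Ember: +50 → 50 ≥ 50
  Myriad: +85 → 85 < 120
Round 2 — Ember shuts down.
  Axion: +40 → 40 < 100
  Nomad: +30 → 30 ≥ 30
Round 3 — Nomad shuts down.
  Delta: +70 → 70 ≥ 60
Round 4 — Delta shuts down.
  Flux: +20 → 20 < 120
No further shutdowns.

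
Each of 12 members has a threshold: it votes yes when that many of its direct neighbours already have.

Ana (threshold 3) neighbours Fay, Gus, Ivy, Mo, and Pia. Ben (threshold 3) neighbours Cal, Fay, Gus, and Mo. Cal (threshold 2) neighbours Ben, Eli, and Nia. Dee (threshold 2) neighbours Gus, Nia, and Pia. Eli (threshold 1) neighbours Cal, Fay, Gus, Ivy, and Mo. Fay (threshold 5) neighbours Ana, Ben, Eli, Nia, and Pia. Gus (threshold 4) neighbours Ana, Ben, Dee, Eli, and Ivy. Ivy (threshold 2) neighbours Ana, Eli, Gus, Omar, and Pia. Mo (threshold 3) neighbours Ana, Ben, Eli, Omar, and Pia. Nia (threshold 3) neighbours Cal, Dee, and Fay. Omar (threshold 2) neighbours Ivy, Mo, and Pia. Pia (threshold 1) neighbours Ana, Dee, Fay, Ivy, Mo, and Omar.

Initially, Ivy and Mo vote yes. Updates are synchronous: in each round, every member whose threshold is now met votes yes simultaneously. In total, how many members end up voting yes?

Round 1 — Ivy, Mo vote yes (initial).
Round 2 — checking thresholds:
  Ana: 2 of 5 neighbours < 3, below threshold.
  Ben: 1 of 4 neighbours < 3, below threshold.
  Eli: 2 of 5 neighbours ≥ 1, votes yes.
  Gus: 1 of 5 neighbours < 4, below threshold.
  Omar: 2 of 3 neighbours ≥ 2, votes yes.
  Pia: 2 of 6 neighbours ≥ 1, votes yes.
Round 3 — checking thresholds:
  Ana: 3 of 5 neighbours ≥ 3, votes yes.
  Ben: 1 of 4 neighbours < 3, below threshold.
  Cal: 1 of 3 neighbours < 2, below threshold.
  Dee: 1 of 3 neighbours < 2, below threshold.
  Fay: 2 of 5 neighbours < 5, below threshold.
  Gus: 2 of 5 neighbours < 4, below threshold.
Round 4 — no new yes votes; cascade stops.

6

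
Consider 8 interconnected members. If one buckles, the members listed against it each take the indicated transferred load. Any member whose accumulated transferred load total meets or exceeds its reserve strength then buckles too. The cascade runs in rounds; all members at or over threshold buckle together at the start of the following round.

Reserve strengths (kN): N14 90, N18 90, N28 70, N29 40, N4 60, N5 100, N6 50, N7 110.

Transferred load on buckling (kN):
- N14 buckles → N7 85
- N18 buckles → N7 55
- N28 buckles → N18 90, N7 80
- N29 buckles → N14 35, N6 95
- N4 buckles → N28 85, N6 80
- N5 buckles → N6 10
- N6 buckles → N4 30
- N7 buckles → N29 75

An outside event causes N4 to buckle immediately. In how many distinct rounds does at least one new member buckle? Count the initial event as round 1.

Round 1 — N4 buckles (initial).
  N28: +85 → 85 ≥ 70
  N6: +80 → 80 ≥ 50
Round 2 — N28, N6 buckle.
  N18: +90 → 90 ≥ 90
  N7: +80 → 80 < 110
Round 3 — N18 buckles.
  N7: +55 → 135 ≥ 110
Round 4 — N7 buckles.
  N29: +75 → 75 ≥ 40
Round 5 — N29 buckles.
  N14: +35 → 35 < 90
No further bucklings.

5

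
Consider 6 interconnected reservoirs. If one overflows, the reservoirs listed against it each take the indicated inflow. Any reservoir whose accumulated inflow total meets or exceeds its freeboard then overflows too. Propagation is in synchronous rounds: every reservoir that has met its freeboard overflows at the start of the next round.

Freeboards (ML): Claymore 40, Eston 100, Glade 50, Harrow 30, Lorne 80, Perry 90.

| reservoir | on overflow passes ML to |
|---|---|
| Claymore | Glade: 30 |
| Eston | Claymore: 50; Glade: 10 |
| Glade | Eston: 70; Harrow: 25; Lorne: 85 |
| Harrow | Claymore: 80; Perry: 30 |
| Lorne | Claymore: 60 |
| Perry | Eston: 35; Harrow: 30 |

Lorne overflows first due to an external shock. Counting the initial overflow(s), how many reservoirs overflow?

Round 1 — Lorne overflows (initial).
  Claymore: +60 → 60 ≥ 40
Round 2 — Claymore overflows.
  Glade: +30 → 30 < 50
No further overflows.

2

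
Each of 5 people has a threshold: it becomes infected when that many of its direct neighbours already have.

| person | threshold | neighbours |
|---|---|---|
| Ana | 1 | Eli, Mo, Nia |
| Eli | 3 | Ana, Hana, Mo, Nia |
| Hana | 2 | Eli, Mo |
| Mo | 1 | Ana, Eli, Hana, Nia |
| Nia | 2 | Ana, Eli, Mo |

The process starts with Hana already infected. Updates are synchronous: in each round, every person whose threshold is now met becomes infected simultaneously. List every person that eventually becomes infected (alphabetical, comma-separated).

Ana, Eli, Hana, Mo, Nia

Round 1 — Hana becomes infected (initial).
Round 2 — checking thresholds:
  Eli: 1 of 4 neighbours < 3, holds.
  Mo: 1 of 4 neighbours ≥ 1, becomes infected.
Round 3 — checking thresholds:
  Ana: 1 of 3 neighbours ≥ 1, becomes infected.
  Eli: 2 of 4 neighbours < 3, holds.
  Nia: 1 of 3 neighbours < 2, holds.
Round 4 — checking thresholds:
  Eli: 3 of 4 neighbours ≥ 3, becomes infected.
  Nia: 2 of 3 neighbours ≥ 2, becomes infected.
Round 5 — no new infections; cascade stops.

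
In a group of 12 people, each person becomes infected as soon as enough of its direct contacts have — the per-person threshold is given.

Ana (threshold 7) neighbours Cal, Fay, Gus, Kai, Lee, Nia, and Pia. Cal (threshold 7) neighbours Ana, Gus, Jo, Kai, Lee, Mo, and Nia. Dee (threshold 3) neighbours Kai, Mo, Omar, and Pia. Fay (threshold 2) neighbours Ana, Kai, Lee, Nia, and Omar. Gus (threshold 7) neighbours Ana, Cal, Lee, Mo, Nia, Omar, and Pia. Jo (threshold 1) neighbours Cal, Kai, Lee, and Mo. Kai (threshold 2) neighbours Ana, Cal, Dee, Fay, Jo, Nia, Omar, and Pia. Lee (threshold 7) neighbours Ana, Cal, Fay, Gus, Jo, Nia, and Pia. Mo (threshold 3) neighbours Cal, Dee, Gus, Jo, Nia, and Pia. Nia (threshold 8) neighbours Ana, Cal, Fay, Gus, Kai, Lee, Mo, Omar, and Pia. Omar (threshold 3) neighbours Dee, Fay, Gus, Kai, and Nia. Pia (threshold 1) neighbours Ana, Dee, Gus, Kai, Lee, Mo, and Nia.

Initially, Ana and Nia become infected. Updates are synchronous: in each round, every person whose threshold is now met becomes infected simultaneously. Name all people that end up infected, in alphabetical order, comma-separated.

Round 1 — Ana, Nia become infected (initial).
Round 2 — checking thresholds:
  Cal: 2 of 7 neighbours < 7, holds.
  Fay: 2 of 5 neighbours ≥ 2, becomes infected.
  Gus: 2 of 7 neighbours < 7, holds.
  Kai: 2 of 8 neighbours ≥ 2, becomes infected.
  Lee: 2 of 7 neighbours < 7, holds.
  Mo: 1 of 6 neighbours < 3, holds.
  Omar: 1 of 5 neighbours < 3, holds.
  Pia: 2 of 7 neighbours ≥ 1, becomes infected.
Round 3 — checking thresholds:
  Cal: 3 of 7 neighbours < 7, holds.
  Dee: 2 of 4 neighbours < 3, holds.
  Gus: 3 of 7 neighbours < 7, holds.
  Jo: 1 of 4 neighbours ≥ 1, becomes infected.
  Lee: 4 of 7 neighbours < 7, holds.
  Mo: 2 of 6 neighbours < 3, holds.
  Omar: 3 of 5 neighbours ≥ 3, becomes infected.
Round 4 — checking thresholds:
  Cal: 4 of 7 neighbours < 7, holds.
  Dee: 3 of 4 neighbours ≥ 3, becomes infected.
  Gus: 4 of 7 neighbours < 7, holds.
  Lee: 5 of 7 neighbours < 7, holds.
  Mo: 3 of 6 neighbours ≥ 3, becomes infected.
Round 5 — no new infections; cascade stops.

Ana, Dee, Fay, Jo, Kai, Mo, Nia, Omar, Pia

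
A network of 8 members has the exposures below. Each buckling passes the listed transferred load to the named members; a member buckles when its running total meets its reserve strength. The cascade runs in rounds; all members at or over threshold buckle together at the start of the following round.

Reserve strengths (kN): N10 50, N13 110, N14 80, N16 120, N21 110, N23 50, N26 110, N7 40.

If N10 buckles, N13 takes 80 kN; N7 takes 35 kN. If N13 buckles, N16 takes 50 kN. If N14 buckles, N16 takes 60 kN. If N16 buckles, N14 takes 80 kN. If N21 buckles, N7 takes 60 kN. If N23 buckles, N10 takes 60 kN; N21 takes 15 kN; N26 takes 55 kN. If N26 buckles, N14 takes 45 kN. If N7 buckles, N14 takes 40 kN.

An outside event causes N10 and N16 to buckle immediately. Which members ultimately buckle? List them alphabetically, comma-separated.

Round 1 — N10, N16 buckle (initial).
  N13: +80 → 80 < 110
  N14: +80 → 80 ≥ 80
  N7: +35 → 35 < 40
Round 2 — N14 buckles.
No further bucklings.

N10, N14, N16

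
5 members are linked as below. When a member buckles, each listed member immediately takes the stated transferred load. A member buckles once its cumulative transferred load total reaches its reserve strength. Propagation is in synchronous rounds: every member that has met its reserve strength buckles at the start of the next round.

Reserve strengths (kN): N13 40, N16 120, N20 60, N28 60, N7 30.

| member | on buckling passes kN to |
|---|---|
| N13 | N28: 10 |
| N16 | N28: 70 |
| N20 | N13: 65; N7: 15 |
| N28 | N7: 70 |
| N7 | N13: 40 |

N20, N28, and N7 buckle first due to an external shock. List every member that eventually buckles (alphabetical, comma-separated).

N13, N20, N28, N7

Round 1 — N20, N28, N7 buckle (initial).
  N13: +65+40 → 105 ≥ 40
Round 2 — N13 buckles.
No further bucklings.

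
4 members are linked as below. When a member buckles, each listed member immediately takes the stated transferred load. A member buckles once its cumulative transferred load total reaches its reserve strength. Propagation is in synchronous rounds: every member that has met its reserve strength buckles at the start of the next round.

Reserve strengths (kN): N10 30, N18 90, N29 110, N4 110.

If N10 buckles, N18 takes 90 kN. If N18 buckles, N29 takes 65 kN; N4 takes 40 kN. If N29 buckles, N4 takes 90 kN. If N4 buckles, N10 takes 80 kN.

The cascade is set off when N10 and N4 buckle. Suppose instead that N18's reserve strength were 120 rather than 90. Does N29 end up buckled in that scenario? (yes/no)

With N18's reserve strength at 120:
Round 1 — N10, N4 buckle (initial).
  N18: +90 → 90 < 120
No further bucklings.

no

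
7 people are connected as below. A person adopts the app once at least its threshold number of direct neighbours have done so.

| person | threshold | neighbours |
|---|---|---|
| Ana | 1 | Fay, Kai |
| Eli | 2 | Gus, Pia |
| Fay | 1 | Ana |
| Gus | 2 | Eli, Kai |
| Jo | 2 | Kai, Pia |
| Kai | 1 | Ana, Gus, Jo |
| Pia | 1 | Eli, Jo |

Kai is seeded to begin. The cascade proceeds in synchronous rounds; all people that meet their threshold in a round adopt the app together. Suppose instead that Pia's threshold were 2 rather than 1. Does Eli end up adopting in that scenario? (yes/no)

With Pia's threshold at 2:
Round 1 — Kai adopts the app (initial).
Round 2 — checking thresholds:
  Ana: 1 of 2 neighbours ≥ 1, adopts the app.
  Gus: 1 of 2 neighbours < 2, not yet.
  Jo: 1 of 2 neighbours < 2, not yet.
Round 3 — checking thresholds:
  Fay: 1 of 1 neighbours ≥ 1, adopts the app.
  Gus: 1 of 2 neighbours < 2, not yet.
  Jo: 1 of 2 neighbours < 2, not yet.
Round 4 — no new adoptions; cascade stops.

no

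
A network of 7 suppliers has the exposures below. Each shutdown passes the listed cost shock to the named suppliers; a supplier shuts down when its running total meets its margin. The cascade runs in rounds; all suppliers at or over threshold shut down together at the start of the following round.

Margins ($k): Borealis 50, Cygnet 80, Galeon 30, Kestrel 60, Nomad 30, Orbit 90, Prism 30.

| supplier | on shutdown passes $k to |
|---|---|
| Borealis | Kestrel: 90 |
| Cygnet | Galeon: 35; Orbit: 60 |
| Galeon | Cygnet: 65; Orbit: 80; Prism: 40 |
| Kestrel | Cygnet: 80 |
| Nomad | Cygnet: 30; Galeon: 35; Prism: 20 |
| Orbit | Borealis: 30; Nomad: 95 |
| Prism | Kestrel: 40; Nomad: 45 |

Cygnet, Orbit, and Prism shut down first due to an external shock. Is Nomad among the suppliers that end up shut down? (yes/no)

yes

Round 1 — Cygnet, Orbit, Prism shut down (initial).
  Borealis: +30 → 30 < 50
  Galeon: +35 → 35 ≥ 30
  Kestrel: +40 → 40 < 60
  Nomad: +95+45 → 140 ≥ 30
Round 2 — Galeon, Nomad shut down.
No further shutdowns.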